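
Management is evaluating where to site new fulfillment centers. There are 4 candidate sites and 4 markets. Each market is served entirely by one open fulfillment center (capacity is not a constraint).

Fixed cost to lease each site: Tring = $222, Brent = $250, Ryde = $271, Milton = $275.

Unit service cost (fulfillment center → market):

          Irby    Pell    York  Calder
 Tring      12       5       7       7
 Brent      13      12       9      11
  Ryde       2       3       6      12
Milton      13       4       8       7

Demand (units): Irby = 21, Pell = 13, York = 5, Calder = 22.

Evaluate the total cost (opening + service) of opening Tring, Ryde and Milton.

Total cost: 1033

Each market is assigned to its cheapest site among the open ones.
{Tring, Ryde, Milton}: Irby→Ryde 2·21=42, Pell→Ryde 3·13=39, York→Ryde 6·5=30, Calder→Tring 7·22=154. Service 265; fixed 768; total 1033.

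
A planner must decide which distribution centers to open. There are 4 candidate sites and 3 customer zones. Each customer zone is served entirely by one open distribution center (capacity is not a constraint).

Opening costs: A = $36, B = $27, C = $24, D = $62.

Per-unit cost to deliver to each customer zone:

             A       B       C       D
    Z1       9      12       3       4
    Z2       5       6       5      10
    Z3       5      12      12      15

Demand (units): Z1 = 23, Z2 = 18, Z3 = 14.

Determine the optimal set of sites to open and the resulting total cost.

For any fixed open set, each customer zone goes to its cheapest open site; total = fixed + service.
{A, C}: Z1→C 3·23=69, Z2→A 5·18=90, Z3→A 5·14=70. Service 229; fixed 60; total 289.
{A, B, C}: Z1→C 3·23=69, Z2→A 5·18=90, Z3→A 5·14=70. Service 229; fixed 87; total 316.
{A, D}: service 252 + fixed 98 = 350
{A, B, C, D}: service 229 + fixed 149 = 378
(All 15 nonempty subsets were checked; A and C is lowest.)

Open A and C; minimum total cost 289.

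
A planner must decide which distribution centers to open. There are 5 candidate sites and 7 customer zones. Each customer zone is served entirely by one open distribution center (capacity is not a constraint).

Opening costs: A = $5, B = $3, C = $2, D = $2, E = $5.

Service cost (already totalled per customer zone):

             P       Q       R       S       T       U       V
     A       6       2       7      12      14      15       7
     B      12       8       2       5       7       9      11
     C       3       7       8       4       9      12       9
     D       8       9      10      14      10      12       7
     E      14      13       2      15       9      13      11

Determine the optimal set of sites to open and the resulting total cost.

Open A, B and C; minimum total cost 44.

For any fixed open set, each customer zone goes to its cheapest open site; total = fixed + service.
{A, B, C}: P→C 3, Q→A 2, R→B 2, S→C 4, T→B 7, U→B 9, V→A 7. Service 34; fixed 10; total 44.
{A, B}: service 38 + fixed 8 = 46
{A, B, C, D}: service 34 + fixed 12 = 46
{A, B, C, D, E}: service 34 + fixed 17 = 51
No other subset beats 44.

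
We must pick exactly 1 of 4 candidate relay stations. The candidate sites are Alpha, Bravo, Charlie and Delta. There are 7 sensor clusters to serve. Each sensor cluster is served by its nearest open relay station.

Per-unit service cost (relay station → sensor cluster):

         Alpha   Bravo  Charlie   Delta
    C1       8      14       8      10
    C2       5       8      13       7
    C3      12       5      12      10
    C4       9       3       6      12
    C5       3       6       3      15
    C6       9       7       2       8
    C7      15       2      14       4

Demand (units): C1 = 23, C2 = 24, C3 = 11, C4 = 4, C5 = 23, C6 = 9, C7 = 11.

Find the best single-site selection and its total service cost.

With exactly 1 open, each sensor cluster uses its cheapest among the chosen.
{Alpha}: C1→Alpha 8·23=184, C2→Alpha 5·24=120, C3→Alpha 12·11=132, C4→Alpha 9·4=36, C5→Alpha 3·23=69, C6→Alpha 9·9=81, C7→Alpha 15·11=165. Service cost 787.
{Bravo}: service cost 804
{Charlie}: service cost 893
Among all 4 size-1 choices, {Alpha} is lowest.

Choose Alpha only; total service cost 787.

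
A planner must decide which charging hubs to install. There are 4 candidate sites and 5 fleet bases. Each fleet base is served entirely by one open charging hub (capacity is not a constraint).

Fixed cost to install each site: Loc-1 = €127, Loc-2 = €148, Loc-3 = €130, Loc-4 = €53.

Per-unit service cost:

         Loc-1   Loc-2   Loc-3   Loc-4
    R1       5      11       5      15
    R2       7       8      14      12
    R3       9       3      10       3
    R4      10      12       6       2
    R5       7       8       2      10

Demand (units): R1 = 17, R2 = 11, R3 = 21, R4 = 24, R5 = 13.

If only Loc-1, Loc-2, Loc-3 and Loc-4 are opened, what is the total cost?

Total cost: 757

Each fleet base is assigned to its cheapest site among the open ones.
{Loc-1, Loc-2, Loc-3, Loc-4}: R1→Loc-1 5·17=85, R2→Loc-1 7·11=77, R3→Loc-2 3·21=63, R4→Loc-4 2·24=48, R5→Loc-3 2·13=26. Service 299; fixed 458; total 757.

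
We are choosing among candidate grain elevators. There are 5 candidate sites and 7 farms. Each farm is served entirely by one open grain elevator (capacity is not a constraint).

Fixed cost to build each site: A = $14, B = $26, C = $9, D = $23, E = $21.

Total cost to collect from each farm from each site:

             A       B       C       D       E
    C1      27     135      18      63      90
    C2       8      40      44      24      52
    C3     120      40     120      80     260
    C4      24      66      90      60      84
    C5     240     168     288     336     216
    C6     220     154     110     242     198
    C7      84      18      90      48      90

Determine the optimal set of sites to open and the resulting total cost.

For any fixed open set, each farm goes to its cheapest open site; total = fixed + service.
{A, B, C}: C1→C 18, C2→A 8, C3→B 40, C4→A 24, C5→B 168, C6→C 110, C7→B 18. Service 386; fixed 49; total 435.
{A, B, C, E}: service 386 + fixed 70 = 456
{A, B, C, D}: service 386 + fixed 72 = 458
{A, B, C, D, E}: service 386 + fixed 93 = 479
No other subset beats 435.

Open A, B and C; minimum total cost 435.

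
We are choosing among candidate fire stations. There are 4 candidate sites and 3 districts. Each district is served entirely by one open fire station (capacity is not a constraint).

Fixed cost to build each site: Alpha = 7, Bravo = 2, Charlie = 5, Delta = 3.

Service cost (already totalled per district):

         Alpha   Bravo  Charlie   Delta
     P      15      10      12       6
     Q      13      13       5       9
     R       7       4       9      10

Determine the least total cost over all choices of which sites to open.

Minimum total cost: 24

For any fixed open set, each district goes to its cheapest open site; total = fixed + service.
{Bravo, Delta}: P→Delta 6, Q→Delta 9, R→Bravo 4. Service 19; fixed 5; total 24.
{Bravo, Charlie, Delta}: service 15 + fixed 10 = 25
{Bravo, Charlie}: service 19 + fixed 7 = 26
{Alpha, Bravo, Charlie, Delta}: P→Delta 6, Q→Charlie 5, R→Bravo 4. Service 15; fixed 17; total 32.
No other subset beats 24.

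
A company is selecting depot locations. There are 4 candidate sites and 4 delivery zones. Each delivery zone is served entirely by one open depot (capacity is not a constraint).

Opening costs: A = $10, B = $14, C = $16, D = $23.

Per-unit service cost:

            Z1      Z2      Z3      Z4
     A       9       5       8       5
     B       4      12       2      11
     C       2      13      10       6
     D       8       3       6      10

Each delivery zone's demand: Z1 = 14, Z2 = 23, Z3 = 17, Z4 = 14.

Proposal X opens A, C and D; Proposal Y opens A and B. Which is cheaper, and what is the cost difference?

Proposal X: {A, C, D}: Z1→C 2·14=28, Z2→D 3·23=69, Z3→D 6·17=102, Z4→A 5·14=70. Service 269; fixed 49; total 318.
Proposal Y: {A, B}: Z1→B 4·14=56, Z2→A 5·23=115, Z3→B 2·17=34, Z4→A 5·14=70. Service 275; fixed 24; total 299.
Difference: |318 − 299| = 19.

Proposal Y is cheaper by 19.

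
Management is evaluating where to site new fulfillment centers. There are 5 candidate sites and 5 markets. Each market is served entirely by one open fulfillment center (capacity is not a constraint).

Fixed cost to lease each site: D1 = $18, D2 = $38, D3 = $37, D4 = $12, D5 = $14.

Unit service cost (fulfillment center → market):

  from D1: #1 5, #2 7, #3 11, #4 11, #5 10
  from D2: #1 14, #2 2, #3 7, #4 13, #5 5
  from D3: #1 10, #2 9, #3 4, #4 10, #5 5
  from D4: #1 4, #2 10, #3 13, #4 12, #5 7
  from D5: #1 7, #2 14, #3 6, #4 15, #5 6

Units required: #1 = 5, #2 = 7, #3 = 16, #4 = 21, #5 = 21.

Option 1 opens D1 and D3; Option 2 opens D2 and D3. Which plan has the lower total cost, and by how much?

Option 1: {D1, D3}: #1→D1 5·5=25, #2→D1 7·7=49, #3→D3 4·16=64, #4→D3 10·21=210, #5→D3 5·21=105. Service 453; fixed 55; total 508.
Option 2: {D2, D3}: #1→D3 10·5=50, #2→D2 2·7=14, #3→D3 4·16=64, #4→D3 10·21=210, #5→D2 5·21=105. Service 443; fixed 75; total 518.
Difference: |508 − 518| = 10.

Option 1 is cheaper by 10.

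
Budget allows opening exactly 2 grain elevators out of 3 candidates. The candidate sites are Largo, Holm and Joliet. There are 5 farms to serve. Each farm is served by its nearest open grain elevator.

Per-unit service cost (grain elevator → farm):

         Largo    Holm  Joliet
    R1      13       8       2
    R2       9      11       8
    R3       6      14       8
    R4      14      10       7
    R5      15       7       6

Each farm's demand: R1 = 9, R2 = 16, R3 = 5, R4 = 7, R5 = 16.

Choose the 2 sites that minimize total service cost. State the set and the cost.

With exactly 2 open, each farm uses its cheapest among the chosen.
{Largo, Joliet}: R1→Joliet 2·9=18, R2→Joliet 8·16=128, R3→Largo 6·5=30, R4→Joliet 7·7=49, R5→Joliet 6·16=96. Service cost 321.
{Holm, Joliet}: service cost 331
{Largo, Holm}: service cost 428
Among all 3 size-2 choices, {Largo, Joliet} is lowest.

Choose Largo and Joliet; total service cost 321.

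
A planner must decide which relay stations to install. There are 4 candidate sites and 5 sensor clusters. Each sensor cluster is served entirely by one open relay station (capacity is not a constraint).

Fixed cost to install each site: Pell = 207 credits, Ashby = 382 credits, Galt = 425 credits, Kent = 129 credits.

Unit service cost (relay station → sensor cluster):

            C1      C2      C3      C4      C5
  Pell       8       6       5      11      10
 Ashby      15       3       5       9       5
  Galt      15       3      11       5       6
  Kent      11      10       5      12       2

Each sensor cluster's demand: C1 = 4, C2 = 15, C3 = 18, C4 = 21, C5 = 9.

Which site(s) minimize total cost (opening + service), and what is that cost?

For any fixed open set, each sensor cluster goes to its cheapest open site; total = fixed + service.
{Kent}: C1→Kent 11·4=44, C2→Kent 10·15=150, C3→Kent 5·18=90, C4→Kent 12·21=252, C5→Kent 2·9=18. Service 554; fixed 129; total 683.
{Pell}: service 533 + fixed 207 = 740
{Pell, Kent}: service 461 + fixed 336 = 797
{Pell, Ashby, Galt, Kent}: service 290 + fixed 1143 = 1433
(All 15 nonempty subsets were checked; Kent only is lowest.)

Open Kent only; minimum total cost 683.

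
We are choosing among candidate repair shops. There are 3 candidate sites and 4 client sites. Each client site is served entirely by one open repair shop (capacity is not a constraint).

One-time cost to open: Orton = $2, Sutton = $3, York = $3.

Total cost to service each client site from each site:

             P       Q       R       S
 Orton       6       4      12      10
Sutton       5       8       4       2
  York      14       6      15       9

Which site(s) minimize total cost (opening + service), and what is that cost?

Open Orton and Sutton; minimum total cost 20.

For any fixed open set, each client site goes to its cheapest open site; total = fixed + service.
{Orton, Sutton}: P→Sutton 5, Q→Orton 4, R→Sutton 4, S→Sutton 2. Service 15; fixed 5; total 20.
{Sutton}: service 19 + fixed 3 = 22
{Orton, Sutton, York}: P→Sutton 5, Q→Orton 4, R→Sutton 4, S→Sutton 2. Service 15; fixed 8; total 23.
{Orton}: P→Orton 6, Q→Orton 4, R→Orton 12, S→Orton 10. Service 32; fixed 2; total 34.
No other subset beats 20.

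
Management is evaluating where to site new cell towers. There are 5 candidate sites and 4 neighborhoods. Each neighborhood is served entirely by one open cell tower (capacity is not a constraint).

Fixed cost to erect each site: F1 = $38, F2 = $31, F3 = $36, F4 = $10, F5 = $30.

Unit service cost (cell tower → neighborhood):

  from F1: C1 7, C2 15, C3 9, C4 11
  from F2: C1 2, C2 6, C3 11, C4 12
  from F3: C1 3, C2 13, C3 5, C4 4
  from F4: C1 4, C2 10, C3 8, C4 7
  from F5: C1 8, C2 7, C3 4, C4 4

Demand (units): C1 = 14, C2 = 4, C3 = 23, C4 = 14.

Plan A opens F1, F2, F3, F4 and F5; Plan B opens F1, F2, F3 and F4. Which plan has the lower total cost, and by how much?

Plan B is cheaper by 7.

Plan A: {F1, F2, F3, F4, F5}: C1→F2 2·14=28, C2→F2 6·4=24, C3→F5 4·23=92, C4→F3 4·14=56. Service 200; fixed 145; total 345.
Plan B: {F1, F2, F3, F4}: C1→F2 2·14=28, C2→F2 6·4=24, C3→F3 5·23=115, C4→F3 4·14=56. Service 223; fixed 115; total 338.
Difference: |345 − 338| = 7.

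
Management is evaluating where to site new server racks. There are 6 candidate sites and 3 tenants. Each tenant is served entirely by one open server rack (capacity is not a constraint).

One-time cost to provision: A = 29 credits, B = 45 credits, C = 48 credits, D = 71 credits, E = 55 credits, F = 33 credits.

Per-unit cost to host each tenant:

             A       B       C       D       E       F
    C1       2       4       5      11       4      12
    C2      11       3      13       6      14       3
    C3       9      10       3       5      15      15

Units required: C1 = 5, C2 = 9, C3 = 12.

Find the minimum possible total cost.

For any fixed open set, each tenant goes to its cheapest open site; total = fixed + service.
{C, F}: C1→C 5·5=25, C2→F 3·9=27, C3→C 3·12=36. Service 88; fixed 81; total 169.
{B, C}: C1→B 4·5=20, C2→B 3·9=27, C3→C 3·12=36. Service 83; fixed 93; total 176.
{A, C, F}: C1→A 2·5=10, C2→F 3·9=27, C3→C 3·12=36. Service 73; fixed 110; total 183.
{A, B, C, D, E, F}: service 73 + fixed 281 = 354
No other subset beats 169.

Minimum total cost: 169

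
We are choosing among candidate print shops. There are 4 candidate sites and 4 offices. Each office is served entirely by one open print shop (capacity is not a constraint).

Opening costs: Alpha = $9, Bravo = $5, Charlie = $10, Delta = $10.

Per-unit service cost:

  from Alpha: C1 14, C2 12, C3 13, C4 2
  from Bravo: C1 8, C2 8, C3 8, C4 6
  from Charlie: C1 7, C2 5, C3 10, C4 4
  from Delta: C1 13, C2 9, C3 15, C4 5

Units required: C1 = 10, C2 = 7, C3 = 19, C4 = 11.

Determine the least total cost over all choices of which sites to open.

For any fixed open set, each office goes to its cheapest open site; total = fixed + service.
{Alpha, Bravo, Charlie}: C1→Charlie 7·10=70, C2→Charlie 5·7=35, C3→Bravo 8·19=152, C4→Alpha 2·11=22. Service 279; fixed 24; total 303.
{Alpha, Bravo, Charlie, Delta}: service 279 + fixed 34 = 313
{Bravo, Charlie}: service 301 + fixed 15 = 316
{Bravo}: service 354 + fixed 5 = 359
No other subset beats 303.

Minimum total cost: 303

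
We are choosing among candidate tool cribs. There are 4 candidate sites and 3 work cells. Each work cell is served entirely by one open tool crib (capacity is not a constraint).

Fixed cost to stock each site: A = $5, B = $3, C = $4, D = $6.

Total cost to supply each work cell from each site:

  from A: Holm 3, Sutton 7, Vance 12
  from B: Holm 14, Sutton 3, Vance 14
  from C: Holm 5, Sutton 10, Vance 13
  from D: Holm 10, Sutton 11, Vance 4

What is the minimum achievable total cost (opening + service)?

For any fixed open set, each work cell goes to its cheapest open site; total = fixed + service.
{A, B, D}: Holm→A 3, Sutton→B 3, Vance→D 4. Service 10; fixed 14; total 24.
{A, D}: Holm→A 3, Sutton→A 7, Vance→D 4. Service 14; fixed 11; total 25.
{B, C, D}: Holm→C 5, Sutton→B 3, Vance→D 4. Service 12; fixed 13; total 25.
{A, B, C, D}: service 10 + fixed 18 = 28
(All 15 nonempty subsets were checked; A, B and D is lowest.)

Minimum total cost: 24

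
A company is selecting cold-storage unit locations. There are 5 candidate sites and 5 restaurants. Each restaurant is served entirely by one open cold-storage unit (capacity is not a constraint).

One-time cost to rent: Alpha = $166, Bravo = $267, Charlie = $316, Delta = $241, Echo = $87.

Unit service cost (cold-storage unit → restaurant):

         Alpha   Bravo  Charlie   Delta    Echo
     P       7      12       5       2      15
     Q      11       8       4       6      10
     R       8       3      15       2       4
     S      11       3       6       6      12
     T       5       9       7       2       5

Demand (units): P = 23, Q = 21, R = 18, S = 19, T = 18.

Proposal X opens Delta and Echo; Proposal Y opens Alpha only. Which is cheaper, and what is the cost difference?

Proposal X: {Delta, Echo}: P→Delta 2·23=46, Q→Delta 6·21=126, R→Delta 2·18=36, S→Delta 6·19=114, T→Delta 2·18=36. Service 358; fixed 328; total 686.
Proposal Y: {Alpha}: P→Alpha 7·23=161, Q→Alpha 11·21=231, R→Alpha 8·18=144, S→Alpha 11·19=209, T→Alpha 5·18=90. Service 835; fixed 166; total 1001.
Difference: |686 − 1001| = 315.

Proposal X is cheaper by 315.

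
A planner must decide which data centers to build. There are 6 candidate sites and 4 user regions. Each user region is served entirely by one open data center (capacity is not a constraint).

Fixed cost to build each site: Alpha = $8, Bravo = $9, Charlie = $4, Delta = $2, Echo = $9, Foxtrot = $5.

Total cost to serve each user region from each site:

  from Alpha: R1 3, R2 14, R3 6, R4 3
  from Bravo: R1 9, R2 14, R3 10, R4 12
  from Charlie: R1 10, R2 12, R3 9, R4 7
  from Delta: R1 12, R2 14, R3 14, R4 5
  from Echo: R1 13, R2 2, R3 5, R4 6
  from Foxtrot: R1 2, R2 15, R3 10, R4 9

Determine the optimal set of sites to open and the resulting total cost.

For any fixed open set, each user region goes to its cheapest open site; total = fixed + service.
{Echo, Foxtrot}: R1→Foxtrot 2, R2→Echo 2, R3→Echo 5, R4→Echo 6. Service 15; fixed 14; total 29.
{Alpha, Echo}: service 13 + fixed 17 = 30
{Delta, Echo, Foxtrot}: service 14 + fixed 16 = 30
{Alpha, Bravo, Charlie, Delta, Echo, Foxtrot}: service 12 + fixed 37 = 49
No other subset beats 29.

Open Echo and Foxtrot; minimum total cost 29.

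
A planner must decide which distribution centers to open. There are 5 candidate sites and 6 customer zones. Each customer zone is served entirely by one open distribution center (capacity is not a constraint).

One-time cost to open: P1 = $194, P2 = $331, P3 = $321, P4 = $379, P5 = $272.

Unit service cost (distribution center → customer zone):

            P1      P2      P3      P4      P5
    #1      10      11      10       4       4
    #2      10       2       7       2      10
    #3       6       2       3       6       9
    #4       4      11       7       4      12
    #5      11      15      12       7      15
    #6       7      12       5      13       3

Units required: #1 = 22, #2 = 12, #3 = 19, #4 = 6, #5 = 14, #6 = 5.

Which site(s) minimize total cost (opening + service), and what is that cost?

For any fixed open set, each customer zone goes to its cheapest open site; total = fixed + service.
{P4}: #1→P4 4·22=88, #2→P4 2·12=24, #3→P4 6·19=114, #4→P4 4·6=24, #5→P4 7·14=98, #6→P4 13·5=65. Service 413; fixed 379; total 792.
{P1}: service 667 + fixed 194 = 861
{P3}: #1→P3 10·22=220, #2→P3 7·12=84, #3→P3 3·19=57, #4→P3 7·6=42, #5→P3 12·14=168, #6→P3 5·5=25. Service 596; fixed 321; total 917.
{P1, P2, P3, P4, P5}: service 287 + fixed 1497 = 1784
No other subset beats 792.

Open P4 only; minimum total cost 792.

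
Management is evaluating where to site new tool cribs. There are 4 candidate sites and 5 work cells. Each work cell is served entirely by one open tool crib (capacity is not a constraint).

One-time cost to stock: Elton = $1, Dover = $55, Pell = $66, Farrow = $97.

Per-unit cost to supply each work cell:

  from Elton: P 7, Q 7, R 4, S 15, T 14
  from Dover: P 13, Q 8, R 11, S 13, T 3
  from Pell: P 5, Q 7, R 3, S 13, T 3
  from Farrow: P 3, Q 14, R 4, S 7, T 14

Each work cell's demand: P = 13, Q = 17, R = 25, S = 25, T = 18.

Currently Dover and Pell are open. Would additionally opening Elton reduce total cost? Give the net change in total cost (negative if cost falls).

Current service cost with {Dover, Pell}: 638.
Adding Elton: each work cell re-picks its cheapest; new service cost 638, saving 0.
Extra fixed cost: 1. Net change = 1 − 0 = 1.
(Totals: 759 → 760.)

No — net change +1 (cost rises by 1).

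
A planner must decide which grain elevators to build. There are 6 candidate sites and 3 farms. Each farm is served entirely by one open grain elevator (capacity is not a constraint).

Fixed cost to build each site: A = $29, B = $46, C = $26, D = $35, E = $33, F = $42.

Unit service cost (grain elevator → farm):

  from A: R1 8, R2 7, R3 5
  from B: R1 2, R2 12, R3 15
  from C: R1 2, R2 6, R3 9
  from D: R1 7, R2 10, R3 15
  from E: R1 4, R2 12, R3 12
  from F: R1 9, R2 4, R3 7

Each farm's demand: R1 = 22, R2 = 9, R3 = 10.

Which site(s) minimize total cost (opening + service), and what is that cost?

For any fixed open set, each farm goes to its cheapest open site; total = fixed + service.
{A, C}: R1→C 2·22=44, R2→C 6·9=54, R3→A 5·10=50. Service 148; fixed 55; total 203.
{C}: service 188 + fixed 26 = 214
{C, F}: R1→C 2·22=44, R2→F 4·9=36, R3→F 7·10=70. Service 150; fixed 68; total 218.
{A, B, C, D, E, F}: R1→B 2·22=44, R2→F 4·9=36, R3→A 5·10=50. Service 130; fixed 211; total 341.
No other subset beats 203.

Open A and C; minimum total cost 203.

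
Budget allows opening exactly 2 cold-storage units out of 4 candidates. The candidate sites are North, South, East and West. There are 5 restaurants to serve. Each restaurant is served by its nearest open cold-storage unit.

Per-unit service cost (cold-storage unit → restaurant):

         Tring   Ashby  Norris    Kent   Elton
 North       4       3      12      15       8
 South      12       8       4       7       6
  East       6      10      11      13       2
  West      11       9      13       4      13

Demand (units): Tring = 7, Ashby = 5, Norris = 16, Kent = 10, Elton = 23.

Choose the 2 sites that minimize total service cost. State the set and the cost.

Choose South and East; total service cost 262.

With exactly 2 open, each restaurant uses its cheapest among the chosen.
{South, East}: Tring→East 6·7=42, Ashby→South 8·5=40, Norris→South 4·16=64, Kent→South 7·10=70, Elton→East 2·23=46. Service cost 262.
{North, South}: service cost 315
{East, West}: service cost 349
Among all 6 size-2 choices, {South, East} is lowest.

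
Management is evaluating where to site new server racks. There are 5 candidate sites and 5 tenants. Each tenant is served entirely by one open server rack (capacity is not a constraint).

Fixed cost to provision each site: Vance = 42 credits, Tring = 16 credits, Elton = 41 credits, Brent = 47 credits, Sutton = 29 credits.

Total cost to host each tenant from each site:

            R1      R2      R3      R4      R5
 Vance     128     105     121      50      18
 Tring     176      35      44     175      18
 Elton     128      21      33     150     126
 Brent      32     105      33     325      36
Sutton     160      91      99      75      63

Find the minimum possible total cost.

Minimum total cost: 273

For any fixed open set, each tenant goes to its cheapest open site; total = fixed + service.
{Vance, Tring, Brent}: R1→Brent 32, R2→Tring 35, R3→Brent 33, R4→Vance 50, R5→Vance 18. Service 168; fixed 105; total 273.
{Vance, Elton, Brent}: service 154 + fixed 130 = 284
{Tring, Brent, Sutton}: service 193 + fixed 92 = 285
{Vance, Tring, Elton, Brent, Sutton}: service 154 + fixed 175 = 329
No other subset beats 273.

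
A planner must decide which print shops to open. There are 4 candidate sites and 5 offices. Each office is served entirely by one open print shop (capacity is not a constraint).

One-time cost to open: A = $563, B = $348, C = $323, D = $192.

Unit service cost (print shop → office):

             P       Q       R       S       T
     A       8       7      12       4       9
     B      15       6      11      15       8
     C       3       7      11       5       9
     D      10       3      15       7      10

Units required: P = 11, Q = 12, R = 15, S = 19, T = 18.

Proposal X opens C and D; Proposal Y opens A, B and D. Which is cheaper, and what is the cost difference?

Proposal X is cheaper by 606.

Proposal X: {C, D}: P→C 3·11=33, Q→D 3·12=36, R→C 11·15=165, S→C 5·19=95, T→C 9·18=162. Service 491; fixed 515; total 1006.
Proposal Y: {A, B, D}: P→A 8·11=88, Q→D 3·12=36, R→B 11·15=165, S→A 4·19=76, T→B 8·18=144. Service 509; fixed 1103; total 1612.
Difference: |1006 − 1612| = 606.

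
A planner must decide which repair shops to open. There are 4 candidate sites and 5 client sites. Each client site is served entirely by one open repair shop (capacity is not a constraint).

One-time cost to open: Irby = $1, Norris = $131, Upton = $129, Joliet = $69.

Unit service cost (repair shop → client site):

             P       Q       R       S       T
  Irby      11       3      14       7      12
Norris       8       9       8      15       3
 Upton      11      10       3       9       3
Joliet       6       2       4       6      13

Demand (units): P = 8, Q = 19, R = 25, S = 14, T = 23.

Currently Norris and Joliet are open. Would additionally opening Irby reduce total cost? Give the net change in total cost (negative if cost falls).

No — net change +1 (cost rises by 1).

Current service cost with {Norris, Joliet}: 339.
Adding Irby: each client site re-picks its cheapest; new service cost 339, saving 0.
Extra fixed cost: 1. Net change = 1 − 0 = 1.
(Totals: 539 → 540.)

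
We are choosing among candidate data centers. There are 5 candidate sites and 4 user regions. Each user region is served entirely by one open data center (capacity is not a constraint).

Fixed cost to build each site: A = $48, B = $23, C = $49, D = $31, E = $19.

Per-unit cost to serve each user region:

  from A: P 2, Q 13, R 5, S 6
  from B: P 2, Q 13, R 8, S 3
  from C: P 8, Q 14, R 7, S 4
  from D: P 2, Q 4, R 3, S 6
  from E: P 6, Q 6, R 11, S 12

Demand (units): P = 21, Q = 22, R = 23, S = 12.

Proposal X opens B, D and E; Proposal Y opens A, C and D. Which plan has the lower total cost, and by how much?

Proposal X: {B, D, E}: P→B 2·21=42, Q→D 4·22=88, R→D 3·23=69, S→B 3·12=36. Service 235; fixed 73; total 308.
Proposal Y: {A, C, D}: P→A 2·21=42, Q→D 4·22=88, R→D 3·23=69, S→C 4·12=48. Service 247; fixed 128; total 375.
Difference: |308 − 375| = 67.

Proposal X is cheaper by 67.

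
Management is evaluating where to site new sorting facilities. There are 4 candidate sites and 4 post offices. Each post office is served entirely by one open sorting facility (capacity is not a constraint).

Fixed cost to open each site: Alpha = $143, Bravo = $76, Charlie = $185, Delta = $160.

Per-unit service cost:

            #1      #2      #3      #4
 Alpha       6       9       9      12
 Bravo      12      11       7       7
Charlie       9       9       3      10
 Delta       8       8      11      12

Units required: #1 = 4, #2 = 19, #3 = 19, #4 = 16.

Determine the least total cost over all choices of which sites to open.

Minimum total cost: 578

For any fixed open set, each post office goes to its cheapest open site; total = fixed + service.
{Bravo}: #1→Bravo 12·4=48, #2→Bravo 11·19=209, #3→Bravo 7·19=133, #4→Bravo 7·16=112. Service 502; fixed 76; total 578.
{Charlie}: service 424 + fixed 185 = 609
{Bravo, Charlie}: #1→Charlie 9·4=36, #2→Charlie 9·19=171, #3→Charlie 3·19=57, #4→Bravo 7·16=112. Service 376; fixed 261; total 637.
{Alpha, Bravo, Charlie, Delta}: service 345 + fixed 564 = 909
No other subset beats 578.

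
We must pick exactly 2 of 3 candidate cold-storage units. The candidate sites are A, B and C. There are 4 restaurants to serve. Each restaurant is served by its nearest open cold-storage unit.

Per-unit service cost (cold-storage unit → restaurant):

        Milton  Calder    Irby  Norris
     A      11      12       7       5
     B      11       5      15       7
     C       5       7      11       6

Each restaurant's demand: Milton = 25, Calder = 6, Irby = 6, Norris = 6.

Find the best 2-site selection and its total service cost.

With exactly 2 open, each restaurant uses its cheapest among the chosen.
{A, C}: Milton→C 5·25=125, Calder→C 7·6=42, Irby→A 7·6=42, Norris→A 5·6=30. Service cost 239.
{B, C}: service cost 257
{A, B}: service cost 377
Among all 3 size-2 choices, {A, C} is lowest.

Choose A and C; total service cost 239.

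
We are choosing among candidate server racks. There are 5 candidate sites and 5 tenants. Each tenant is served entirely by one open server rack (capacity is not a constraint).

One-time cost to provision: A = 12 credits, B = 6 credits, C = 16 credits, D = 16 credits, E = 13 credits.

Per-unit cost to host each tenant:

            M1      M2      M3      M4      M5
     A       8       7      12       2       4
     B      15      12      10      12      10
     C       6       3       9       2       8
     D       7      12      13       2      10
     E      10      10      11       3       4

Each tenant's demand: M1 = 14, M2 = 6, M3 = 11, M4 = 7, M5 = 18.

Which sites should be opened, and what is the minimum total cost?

Open A and C; minimum total cost 315.

For any fixed open set, each tenant goes to its cheapest open site; total = fixed + service.
{A, C}: M1→C 6·14=84, M2→C 3·6=18, M3→C 9·11=99, M4→A 2·7=14, M5→A 4·18=72. Service 287; fixed 28; total 315.
{C, E}: service 287 + fixed 29 = 316
{A, B, C}: service 287 + fixed 34 = 321
{A, B, C, D, E}: service 287 + fixed 63 = 350
No other subset beats 315.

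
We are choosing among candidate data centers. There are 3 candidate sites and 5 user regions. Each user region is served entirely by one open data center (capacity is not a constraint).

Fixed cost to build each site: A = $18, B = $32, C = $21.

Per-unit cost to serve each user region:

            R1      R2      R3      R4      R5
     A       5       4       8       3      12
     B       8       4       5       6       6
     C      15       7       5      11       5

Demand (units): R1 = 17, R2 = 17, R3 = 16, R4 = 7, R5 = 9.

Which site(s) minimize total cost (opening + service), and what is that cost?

For any fixed open set, each user region goes to its cheapest open site; total = fixed + service.
{A, C}: R1→A 5·17=85, R2→A 4·17=68, R3→C 5·16=80, R4→A 3·7=21, R5→C 5·9=45. Service 299; fixed 39; total 338.
{A, B}: service 308 + fixed 50 = 358
{A, B, C}: R1→A 5·17=85, R2→A 4·17=68, R3→B 5·16=80, R4→A 3·7=21, R5→C 5·9=45. Service 299; fixed 71; total 370.
{A}: R1→A 5·17=85, R2→A 4·17=68, R3→A 8·16=128, R4→A 3·7=21, R5→A 12·9=108. Service 410; fixed 18; total 428.
No other subset beats 338.

Open A and C; minimum total cost 338.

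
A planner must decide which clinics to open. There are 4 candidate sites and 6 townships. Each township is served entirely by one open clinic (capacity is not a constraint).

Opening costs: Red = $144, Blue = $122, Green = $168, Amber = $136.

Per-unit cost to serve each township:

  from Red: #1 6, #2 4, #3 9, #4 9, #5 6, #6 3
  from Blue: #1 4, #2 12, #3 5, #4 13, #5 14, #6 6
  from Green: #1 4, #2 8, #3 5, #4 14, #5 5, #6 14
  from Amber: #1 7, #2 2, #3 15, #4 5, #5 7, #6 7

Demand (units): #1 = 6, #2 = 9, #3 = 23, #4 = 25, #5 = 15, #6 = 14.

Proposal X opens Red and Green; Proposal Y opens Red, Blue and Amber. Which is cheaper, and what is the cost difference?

Proposal X: {Red, Green}: #1→Green 4·6=24, #2→Red 4·9=36, #3→Green 5·23=115, #4→Red 9·25=225, #5→Green 5·15=75, #6→Red 3·14=42. Service 517; fixed 312; total 829.
Proposal Y: {Red, Blue, Amber}: #1→Blue 4·6=24, #2→Amber 2·9=18, #3→Blue 5·23=115, #4→Amber 5·25=125, #5→Red 6·15=90, #6→Red 3·14=42. Service 414; fixed 402; total 816.
Difference: |829 − 816| = 13.

Proposal Y is cheaper by 13.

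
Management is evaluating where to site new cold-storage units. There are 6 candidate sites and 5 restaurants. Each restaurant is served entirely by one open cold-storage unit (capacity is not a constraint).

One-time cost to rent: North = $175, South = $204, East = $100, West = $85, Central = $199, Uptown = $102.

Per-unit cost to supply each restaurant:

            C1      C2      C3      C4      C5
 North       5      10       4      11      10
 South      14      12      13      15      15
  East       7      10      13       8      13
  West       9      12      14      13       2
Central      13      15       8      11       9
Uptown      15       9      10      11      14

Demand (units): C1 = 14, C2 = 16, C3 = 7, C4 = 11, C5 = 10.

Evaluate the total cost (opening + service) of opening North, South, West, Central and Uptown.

Each restaurant is assigned to its cheapest site among the open ones.
{North, South, West, Central, Uptown}: C1→North 5·14=70, C2→Uptown 9·16=144, C3→North 4·7=28, C4→North 11·11=121, C5→West 2·10=20. Service 383; fixed 765; total 1148.

Total cost: 1148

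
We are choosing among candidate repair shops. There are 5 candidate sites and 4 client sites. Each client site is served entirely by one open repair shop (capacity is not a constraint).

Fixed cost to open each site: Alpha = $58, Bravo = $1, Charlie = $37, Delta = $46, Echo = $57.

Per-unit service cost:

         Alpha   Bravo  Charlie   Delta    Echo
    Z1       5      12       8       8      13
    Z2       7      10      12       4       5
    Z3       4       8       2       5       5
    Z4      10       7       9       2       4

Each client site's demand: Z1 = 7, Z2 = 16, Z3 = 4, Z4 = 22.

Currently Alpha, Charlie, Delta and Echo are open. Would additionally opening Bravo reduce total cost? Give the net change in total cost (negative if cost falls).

No — net change +1 (cost rises by 1).

Current service cost with {Alpha, Charlie, Delta, Echo}: 151.
Adding Bravo: each client site re-picks its cheapest; new service cost 151, saving 0.
Extra fixed cost: 1. Net change = 1 − 0 = 1.
(Totals: 349 → 350.)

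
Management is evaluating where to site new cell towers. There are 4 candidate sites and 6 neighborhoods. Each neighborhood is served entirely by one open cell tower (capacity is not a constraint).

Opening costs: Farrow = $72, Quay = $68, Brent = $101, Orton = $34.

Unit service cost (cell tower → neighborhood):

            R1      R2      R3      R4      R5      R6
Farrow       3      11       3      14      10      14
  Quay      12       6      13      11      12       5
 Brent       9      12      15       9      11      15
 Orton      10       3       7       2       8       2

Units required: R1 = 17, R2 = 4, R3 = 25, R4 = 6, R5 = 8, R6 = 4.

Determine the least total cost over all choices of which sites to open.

Minimum total cost: 328

For any fixed open set, each neighborhood goes to its cheapest open site; total = fixed + service.
{Farrow, Orton}: R1→Farrow 3·17=51, R2→Orton 3·4=12, R3→Farrow 3·25=75, R4→Orton 2·6=12, R5→Orton 8·8=64, R6→Orton 2·4=8. Service 222; fixed 106; total 328.
{Farrow, Quay, Orton}: service 222 + fixed 174 = 396
{Farrow, Brent, Orton}: service 222 + fixed 207 = 429
{Farrow, Quay, Brent, Orton}: R1→Farrow 3·17=51, R2→Orton 3·4=12, R3→Farrow 3·25=75, R4→Orton 2·6=12, R5→Orton 8·8=64, R6→Orton 2·4=8. Service 222; fixed 275; total 497.
No other subset beats 328.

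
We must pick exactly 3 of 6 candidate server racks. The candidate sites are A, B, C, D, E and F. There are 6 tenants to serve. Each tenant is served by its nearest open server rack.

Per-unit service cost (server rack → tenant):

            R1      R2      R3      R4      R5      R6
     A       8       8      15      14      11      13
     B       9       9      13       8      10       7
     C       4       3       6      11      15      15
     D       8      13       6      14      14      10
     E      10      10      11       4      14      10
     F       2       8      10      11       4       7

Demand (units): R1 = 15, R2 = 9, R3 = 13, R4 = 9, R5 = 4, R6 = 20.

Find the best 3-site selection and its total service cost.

Choose C, E and F; total service cost 327.

With exactly 3 open, each tenant uses its cheapest among the chosen.
{C, E, F}: R1→F 2·15=30, R2→C 3·9=27, R3→C 6·13=78, R4→E 4·9=36, R5→F 4·4=16, R6→F 7·20=140. Service cost 327.
{B, C, F}: service cost 363
{D, E, F}: service cost 372
Among all 20 size-3 choices, {C, E, F} is lowest.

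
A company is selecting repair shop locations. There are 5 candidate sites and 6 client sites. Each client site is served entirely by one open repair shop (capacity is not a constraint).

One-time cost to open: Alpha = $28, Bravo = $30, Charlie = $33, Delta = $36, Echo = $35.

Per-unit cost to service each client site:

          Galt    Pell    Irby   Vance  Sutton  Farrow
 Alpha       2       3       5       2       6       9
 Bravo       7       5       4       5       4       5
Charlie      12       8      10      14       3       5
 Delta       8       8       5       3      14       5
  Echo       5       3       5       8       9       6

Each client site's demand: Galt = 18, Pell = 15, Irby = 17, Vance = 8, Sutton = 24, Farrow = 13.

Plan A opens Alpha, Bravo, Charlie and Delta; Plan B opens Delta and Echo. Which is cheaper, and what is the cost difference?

Plan A is cheaper by 167.

Plan A: {Alpha, Bravo, Charlie, Delta}: Galt→Alpha 2·18=36, Pell→Alpha 3·15=45, Irby→Bravo 4·17=68, Vance→Alpha 2·8=16, Sutton→Charlie 3·24=72, Farrow→Bravo 5·13=65. Service 302; fixed 127; total 429.
Plan B: {Delta, Echo}: Galt→Echo 5·18=90, Pell→Echo 3·15=45, Irby→Delta 5·17=85, Vance→Delta 3·8=24, Sutton→Echo 9·24=216, Farrow→Delta 5·13=65. Service 525; fixed 71; total 596.
Difference: |429 − 596| = 167.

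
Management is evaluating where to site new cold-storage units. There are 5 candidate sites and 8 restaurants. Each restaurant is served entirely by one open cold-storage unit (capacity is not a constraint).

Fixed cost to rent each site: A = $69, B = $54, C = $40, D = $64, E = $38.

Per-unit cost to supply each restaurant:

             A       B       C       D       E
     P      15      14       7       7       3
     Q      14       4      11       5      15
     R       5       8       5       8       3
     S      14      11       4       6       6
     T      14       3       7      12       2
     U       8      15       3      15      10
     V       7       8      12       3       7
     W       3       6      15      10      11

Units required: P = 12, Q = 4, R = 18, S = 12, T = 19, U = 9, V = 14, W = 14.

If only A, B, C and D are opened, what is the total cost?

Each restaurant is assigned to its cheapest site among the open ones.
{A, B, C, D}: P→C 7·12=84, Q→B 4·4=16, R→A 5·18=90, S→C 4·12=48, T→B 3·19=57, U→C 3·9=27, V→D 3·14=42, W→A 3·14=42. Service 406; fixed 227; total 633.

Total cost: 633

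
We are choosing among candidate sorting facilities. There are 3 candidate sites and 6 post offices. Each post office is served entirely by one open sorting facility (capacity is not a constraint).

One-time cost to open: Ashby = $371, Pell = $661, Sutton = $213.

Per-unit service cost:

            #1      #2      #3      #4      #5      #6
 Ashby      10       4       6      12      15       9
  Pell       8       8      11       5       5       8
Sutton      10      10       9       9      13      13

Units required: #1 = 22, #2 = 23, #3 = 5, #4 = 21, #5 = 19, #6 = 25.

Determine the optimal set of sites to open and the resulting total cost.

Open Sutton only; minimum total cost 1469.

For any fixed open set, each post office goes to its cheapest open site; total = fixed + service.
{Sutton}: #1→Sutton 10·22=220, #2→Sutton 10·23=230, #3→Sutton 9·5=45, #4→Sutton 9·21=189, #5→Sutton 13·19=247, #6→Sutton 13·25=325. Service 1256; fixed 213; total 1469.
{Ashby}: service 1104 + fixed 371 = 1475
{Pell}: service 815 + fixed 661 = 1476
{Ashby, Pell, Sutton}: service 698 + fixed 1245 = 1943
(All 7 nonempty subsets were checked; Sutton only is lowest.)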